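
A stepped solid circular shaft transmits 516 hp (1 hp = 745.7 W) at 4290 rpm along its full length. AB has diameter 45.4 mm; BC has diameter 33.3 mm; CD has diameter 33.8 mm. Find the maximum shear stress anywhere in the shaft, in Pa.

1.18e8 Pa

ω = 2π·4290/60 = 449.2 rad/s, so T = P/ω = 516×745.7 / 449.2 = 856.5 N·m.
Under the same torque, τ_max = 16T/(πd³) is largest where d is smallest — segment BC (d = 33.3 mm).
τ_max = 16·856.5/(π·(0.0333)³) = 1.181×10^8 Pa.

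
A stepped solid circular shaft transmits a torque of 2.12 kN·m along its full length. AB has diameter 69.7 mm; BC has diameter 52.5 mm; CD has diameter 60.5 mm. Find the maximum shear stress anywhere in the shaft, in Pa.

7.46e7 Pa

Under the same torque, τ_max = 16T/(πd³) is largest where d is smallest — segment BC (d = 52.5 mm).
τ_max = 16·2120/(π·(0.0525)³) = 7.462×10^7 Pa.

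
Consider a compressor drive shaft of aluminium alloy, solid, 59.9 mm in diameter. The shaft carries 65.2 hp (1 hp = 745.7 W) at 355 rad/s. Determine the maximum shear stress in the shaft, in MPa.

3.25 MPa

ω = 355 rad/s, so T = P/ω = 65.2×745.7 / 355.0 = 137.0 N·m.
J = πd⁴/32 = π(0.0599)⁴/32 = 1.264×10^-6 m⁴.
τ_max = T·r/J = 137.0 × 0.0300 / 1.264×10^-6 = 3.245×10^6 Pa.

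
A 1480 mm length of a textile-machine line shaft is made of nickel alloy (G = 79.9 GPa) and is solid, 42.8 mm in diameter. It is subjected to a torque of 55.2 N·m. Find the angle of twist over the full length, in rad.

J = πd⁴/32 = π(0.0428)⁴/32 = 3.294×10^-7 m⁴.
θ = T·L/(G·J) = 55.20 × 1.48 / (79.9×10⁹ × 3.294×10^-7) = 3.104×10^-3 rad.

0.00310 rad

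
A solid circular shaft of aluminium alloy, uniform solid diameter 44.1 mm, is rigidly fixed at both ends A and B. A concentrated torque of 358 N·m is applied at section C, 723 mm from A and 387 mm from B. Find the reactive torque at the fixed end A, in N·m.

With uniform GJ and both ends fixed, compatibility θ_AC = θ_CB gives T_A·a = T_B·b, together with T_A + T_B = T₀.
T_A = T₀·b/(a+b) = 358.0·387/1110 = 124.8 N·m; T_B = 233.2 N·m.

125 N·m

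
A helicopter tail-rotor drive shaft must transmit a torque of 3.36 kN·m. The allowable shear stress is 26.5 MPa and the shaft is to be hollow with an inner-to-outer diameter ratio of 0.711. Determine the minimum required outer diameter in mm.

95.4 mm

For a hollow shaft with d_i/d_o = 0.711: τ_max = 16T/(π d_o³ (1−k⁴)), so d_o = [16T/(π τ_allow (1−k⁴))]^(1/3) = [16·3360/(π·2.65×10^7·0.7444)]^(1/3) = 0.09537 m.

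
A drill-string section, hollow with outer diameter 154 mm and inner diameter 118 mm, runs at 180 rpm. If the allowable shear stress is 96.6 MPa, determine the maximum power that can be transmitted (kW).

J = π(d_o⁴ − d_i⁴)/32 = π(0.154⁴ − 0.118⁴)/32 = 3.618×10^-5 m⁴.
T_max = τ_allow·J/r = 9.66×10^7 × 3.618×10^-5 / 0.0770 = 45390 N·m.
ω = 2π·180/60 = 18.85 rad/s, so P_max = T_max·ω = 8.557×10^5 W.

856 kW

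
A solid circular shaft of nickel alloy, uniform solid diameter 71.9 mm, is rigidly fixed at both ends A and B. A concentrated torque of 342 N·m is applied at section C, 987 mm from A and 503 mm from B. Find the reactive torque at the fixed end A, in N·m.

With uniform GJ and both ends fixed, compatibility θ_AC = θ_CB gives T_A·a = T_B·b, together with T_A + T_B = T₀.
T_A = T₀·b/(a+b) = 342.0·503/1490 = 115.5 N·m; T_B = 226.5 N·m.

115 N·m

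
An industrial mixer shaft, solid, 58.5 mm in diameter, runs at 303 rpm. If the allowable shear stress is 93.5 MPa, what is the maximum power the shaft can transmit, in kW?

J = πd⁴/32 = π(0.0585)⁴/32 = 1.150×10^-6 m⁴.
T_max = τ_allow·J/r = 9.35×10^7 × 1.150×10^-6 / 0.0293 = 3675 N·m.
ω = 2π·303/60 = 31.73 rad/s, so P_max = T_max·ω = 1.166×10^5 W.

117 kW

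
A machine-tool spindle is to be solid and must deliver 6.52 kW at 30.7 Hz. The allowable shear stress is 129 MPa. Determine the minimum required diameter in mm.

11.0 mm

ω = 2π·30.7 = 192.9 rad/s, so T = P/ω = 6.52×10³ / 192.9 = 33.80 N·m.
For a solid shaft τ_max = 16T/(πd³), so d = (16T/(π τ_allow))^(1/3) = (16·33.80/(π·1.29×10^8))^(1/3) = 0.01101 m.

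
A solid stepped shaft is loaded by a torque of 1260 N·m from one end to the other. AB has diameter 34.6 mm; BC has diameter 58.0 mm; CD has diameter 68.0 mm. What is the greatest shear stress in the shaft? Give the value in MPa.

155 MPa

Under the same torque, τ_max = 16T/(πd³) is largest where d is smallest — segment AB (d = 34.6 mm).
τ_max = 16·1260/(π·(0.0346)³) = 1.549×10^8 Pa.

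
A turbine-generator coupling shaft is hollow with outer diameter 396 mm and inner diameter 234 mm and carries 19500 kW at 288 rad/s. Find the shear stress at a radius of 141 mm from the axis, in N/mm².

ω = 288 rad/s, so T = P/ω = 19500×10³ / 288.0 = 67710 N·m.
J = π(d_o⁴ − d_i⁴)/32 = π(0.396⁴ − 0.234⁴)/32 = 2.120×10^-3 m⁴.
Shear stress varies linearly with radius: τ = T·r/J = 67710 × 0.141 / 2.120×10^-3 = 4.503×10^6 Pa.

4.50 N/mm²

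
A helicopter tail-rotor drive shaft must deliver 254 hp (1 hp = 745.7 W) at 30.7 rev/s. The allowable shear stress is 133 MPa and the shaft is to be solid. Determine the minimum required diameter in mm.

33.5 mm

ω = 2π·30.7 = 192.9 rad/s, so T = P/ω = 254×745.7 / 192.9 = 981.9 N·m.
For a solid shaft τ_max = 16T/(πd³), so d = (16T/(π τ_allow))^(1/3) = (16·981.9/(π·1.33×10^8))^(1/3) = 0.03350 m.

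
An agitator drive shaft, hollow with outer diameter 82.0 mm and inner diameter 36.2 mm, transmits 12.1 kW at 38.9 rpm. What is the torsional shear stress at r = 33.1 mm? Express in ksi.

3.34 ksi

ω = 2π·38.9/60 = 4.074 rad/s, so T = P/ω = 12.1×10³ / 4.074 = 2970 N·m.
J = π(d_o⁴ − d_i⁴)/32 = π(0.0820⁴ − 0.0362⁴)/32 = 4.270×10^-6 m⁴.
Shear stress varies linearly with radius: τ = T·r/J = 2970 × 0.0331 / 4.270×10^-6 = 2.302×10^7 Pa.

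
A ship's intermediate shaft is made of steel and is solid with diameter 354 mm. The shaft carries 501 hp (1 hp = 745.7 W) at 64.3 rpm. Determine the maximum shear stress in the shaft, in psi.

924 psi

ω = 2π·64.3/60 = 6.733 rad/s, so T = P/ω = 501×745.7 / 6.733 = 55480 N·m.
J = πd⁴/32 = π(0.354)⁴/32 = 1.542×10^-3 m⁴.
τ_max = T·r/J = 55480 × 0.177 / 1.542×10^-3 = 6.370×10^6 Pa.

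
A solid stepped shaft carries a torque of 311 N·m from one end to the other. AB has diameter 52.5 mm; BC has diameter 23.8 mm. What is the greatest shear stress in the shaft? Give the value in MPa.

117 MPa

Under the same torque, τ_max = 16T/(πd³) is largest where d is smallest — segment BC (d = 23.8 mm).
τ_max = 16·311.0/(π·(0.0238)³) = 1.175×10^8 Pa.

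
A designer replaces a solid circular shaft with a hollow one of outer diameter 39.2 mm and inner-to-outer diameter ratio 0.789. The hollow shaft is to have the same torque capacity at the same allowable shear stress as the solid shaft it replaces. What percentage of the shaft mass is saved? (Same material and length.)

47.7 %

Equal τ_max and T ⇒ the solid shaft needs d_s³ = d_o³(1−k⁴), so d_s = 39.2·(1−0.789⁴)^(1/3) = 33.29 mm.
Area ratio A_h/A_s = d_o²(1−k²)/d_s² = (1−k²)/(1−k⁴)^(2/3) = 0.5234.
Mass saving = 1 − 0.5234 = 47.7 %.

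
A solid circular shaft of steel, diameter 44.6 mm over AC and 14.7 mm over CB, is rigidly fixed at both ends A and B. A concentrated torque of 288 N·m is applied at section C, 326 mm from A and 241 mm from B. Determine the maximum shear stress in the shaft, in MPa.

Compatibility: T_A·a/J_AC = T_B·b/J_CB with T_A + T_B = T₀.
J_AC = 3.88×10^-7 m⁴, J_CB = 4.58×10^-9 m⁴, so T_A = T₀·(J_AC/a)/((J_AC/a)+(J_CB/b)) = 283.5 N·m, T_B = 4.525 N·m.
τ in each portion: τ_AC = 1.63×10^7 Pa, τ_CB = 7.26×10^6 Pa; maximum is in AC.
τ_max = T_AC·r/J = 283.5·0.0223/3.88×10^-7 = 1.627×10^7 Pa.

16.3 MPa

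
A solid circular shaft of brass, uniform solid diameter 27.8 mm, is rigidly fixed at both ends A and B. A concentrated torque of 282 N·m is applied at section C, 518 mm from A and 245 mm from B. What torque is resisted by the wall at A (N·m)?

90.6 N·m

With uniform GJ and both ends fixed, compatibility θ_AC = θ_CB gives T_A·a = T_B·b, together with T_A + T_B = T₀.
T_A = T₀·b/(a+b) = 282.0·245/763.0 = 90.55 N·m; T_B = 191.4 N·m.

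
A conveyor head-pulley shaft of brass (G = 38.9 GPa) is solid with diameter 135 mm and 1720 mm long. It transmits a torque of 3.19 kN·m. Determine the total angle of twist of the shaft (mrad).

J = πd⁴/32 = π(0.135)⁴/32 = 3.261×10^-5 m⁴.
θ = T·L/(G·J) = 3190 × 1.72 / (38.9×10⁹ × 3.261×10^-5) = 4.325×10^-3 rad.

4.33 mrad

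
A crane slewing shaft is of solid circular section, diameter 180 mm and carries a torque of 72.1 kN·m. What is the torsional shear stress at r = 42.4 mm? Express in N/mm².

J = πd⁴/32 = π(0.180)⁴/32 = 1.031×10^-4 m⁴.
Shear stress varies linearly with radius: τ = T·r/J = 72100 × 0.0424 / 1.031×10^-4 = 2.966×10^7 Pa.

29.7 N/mm²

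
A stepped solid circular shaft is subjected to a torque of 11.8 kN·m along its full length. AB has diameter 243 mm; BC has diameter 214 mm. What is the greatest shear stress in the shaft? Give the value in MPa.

Under the same torque, τ_max = 16T/(πd³) is largest where d is smallest — segment BC (d = 214 mm).
τ_max = 16·11800/(π·(0.214)³) = 6.132×10^6 Pa.

6.13 MPa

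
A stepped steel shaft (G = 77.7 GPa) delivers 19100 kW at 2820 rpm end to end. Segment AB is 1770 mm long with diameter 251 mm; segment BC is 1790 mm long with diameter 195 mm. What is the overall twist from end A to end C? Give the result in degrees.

ω = 2π·2820/60 = 295.3 rad/s, so T = P/ω = 19100×10³ / 295.3 = 64680 N·m.
J_AB = π(0.251)⁴/32 = 3.90×10^-4 m⁴; J_BC = π(0.195)⁴/32 = 1.42×10^-4 m⁴.
θ = (T/G)·Σ L_i/J_i = (64680/77.7×10⁹)·(1.77/3.90×10^-4 + 1.79/1.42×10^-4) = 0.01428 rad.

0.818°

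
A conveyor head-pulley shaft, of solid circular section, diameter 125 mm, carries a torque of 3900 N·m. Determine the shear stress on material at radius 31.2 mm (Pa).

5.08e6 Pa

J = πd⁴/32 = π(0.125)⁴/32 = 2.397×10^-5 m⁴.
Shear stress varies linearly with radius: τ = T·r/J = 3900 × 0.0312 / 2.397×10^-5 = 5.077×10^6 Pa.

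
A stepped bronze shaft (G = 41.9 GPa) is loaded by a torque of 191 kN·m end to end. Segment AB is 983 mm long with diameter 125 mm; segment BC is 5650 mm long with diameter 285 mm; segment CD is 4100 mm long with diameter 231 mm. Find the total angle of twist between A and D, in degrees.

J_AB = π(0.125)⁴/32 = 2.40×10^-5 m⁴; J_BC = π(0.285)⁴/32 = 6.48×10^-4 m⁴; J_CD = π(0.231)⁴/32 = 2.80×10^-4 m⁴.
θ = (T/G)·Σ L_i/J_i = (191000/41.9×10⁹)·(0.983/2.40×10^-5 + 5.65/6.48×10^-4 + 4.10/2.80×10^-4) = 0.2936 rad.

16.8°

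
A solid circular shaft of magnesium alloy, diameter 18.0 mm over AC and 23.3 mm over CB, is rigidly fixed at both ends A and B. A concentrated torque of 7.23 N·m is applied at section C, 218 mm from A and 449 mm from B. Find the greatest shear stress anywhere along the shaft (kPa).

Compatibility: T_A·a/J_AC = T_B·b/J_CB with T_A + T_B = T₀.
J_AC = 1.03×10^-8 m⁴, J_CB = 2.89×10^-8 m⁴, so T_A = T₀·(J_AC/a)/((J_AC/a)+(J_CB/b)) = 3.059 N·m, T_B = 4.171 N·m.
τ in each portion: τ_AC = 2.67×10^6 Pa, τ_CB = 1.68×10^6 Pa; maximum is in AC.
τ_max = T_AC·r/J = 3.059·0.00900/1.03×10^-8 = 2.672×10^6 Pa.

2670 kPa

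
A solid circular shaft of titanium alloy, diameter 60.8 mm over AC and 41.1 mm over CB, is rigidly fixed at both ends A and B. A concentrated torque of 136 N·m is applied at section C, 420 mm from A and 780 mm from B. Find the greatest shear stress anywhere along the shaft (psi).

402 psi

Compatibility: T_A·a/J_AC = T_B·b/J_CB with T_A + T_B = T₀.
J_AC = 1.34×10^-6 m⁴, J_CB = 2.80×10^-7 m⁴, so T_A = T₀·(J_AC/a)/((J_AC/a)+(J_CB/b)) = 122.3 N·m, T_B = 13.75 N·m.
τ in each portion: τ_AC = 2.77×10^6 Pa, τ_CB = 1.01×10^6 Pa; maximum is in AC.
τ_max = T_AC·r/J = 122.3·0.0304/1.34×10^-6 = 2.770×10^6 Pa.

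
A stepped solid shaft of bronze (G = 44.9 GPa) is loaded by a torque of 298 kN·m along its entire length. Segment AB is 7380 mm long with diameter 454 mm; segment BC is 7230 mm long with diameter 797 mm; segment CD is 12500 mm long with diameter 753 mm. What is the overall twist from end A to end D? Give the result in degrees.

0.893°

J_AB = π(0.454)⁴/32 = 4.17×10^-3 m⁴; J_BC = π(0.797)⁴/32 = 0.0396 m⁴; J_CD = π(0.753)⁴/32 = 0.0316 m⁴.
θ = (T/G)·Σ L_i/J_i = (298000/44.9×10⁹)·(7.38/4.17×10^-3 + 7.23/0.0396 + 12.5/0.0316) = 0.01558 rad.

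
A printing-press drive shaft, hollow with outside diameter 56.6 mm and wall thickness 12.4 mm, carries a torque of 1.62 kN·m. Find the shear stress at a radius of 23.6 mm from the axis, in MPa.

J = π(d_o⁴ − d_i⁴)/32 = π(0.0566⁴ − 0.0318⁴)/32 = 9.072×10^-7 m⁴.
Shear stress varies linearly with radius: τ = T·r/J = 1620 × 0.0236 / 9.072×10^-7 = 4.215×10^7 Pa.

42.1 MPa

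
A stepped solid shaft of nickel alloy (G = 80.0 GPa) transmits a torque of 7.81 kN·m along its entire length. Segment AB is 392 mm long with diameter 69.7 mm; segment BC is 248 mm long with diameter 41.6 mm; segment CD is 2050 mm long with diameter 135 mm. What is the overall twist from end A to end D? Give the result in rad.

J_AB = π(0.0697)⁴/32 = 2.32×10^-6 m⁴; J_BC = π(0.0416)⁴/32 = 2.94×10^-7 m⁴; J_CD = π(0.135)⁴/32 = 3.26×10^-5 m⁴.
θ = (T/G)·Σ L_i/J_i = (7810/80.0×10⁹)·(0.392/2.32×10^-6 + 0.248/2.94×10^-7 + 2.05/3.26×10^-5) = 0.1050 rad.

0.105 rad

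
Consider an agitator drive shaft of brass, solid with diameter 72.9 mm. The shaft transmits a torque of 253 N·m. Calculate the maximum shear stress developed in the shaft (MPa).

3.33 MPa

J = πd⁴/32 = π(0.0729)⁴/32 = 2.773×10^-6 m⁴.
τ_max = T·r/J = 253.0 × 0.0365 / 2.773×10^-6 = 3.326×10^6 Pa.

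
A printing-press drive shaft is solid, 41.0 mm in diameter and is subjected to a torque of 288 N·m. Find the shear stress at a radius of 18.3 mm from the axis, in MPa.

J = πd⁴/32 = π(0.0410)⁴/32 = 2.774×10^-7 m⁴.
Shear stress varies linearly with radius: τ = T·r/J = 288.0 × 0.0183 / 2.774×10^-7 = 1.900×10^7 Pa.

19.0 MPa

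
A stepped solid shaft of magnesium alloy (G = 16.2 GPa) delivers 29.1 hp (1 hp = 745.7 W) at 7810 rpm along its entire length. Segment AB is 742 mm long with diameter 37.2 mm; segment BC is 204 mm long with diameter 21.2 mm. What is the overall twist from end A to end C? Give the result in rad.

0.0233 rad

ω = 2π·7810/60 = 817.9 rad/s, so T = P/ω = 29.1×745.7 / 817.9 = 26.53 N·m.
J_AB = π(0.0372)⁴/32 = 1.88×10^-7 m⁴; J_BC = π(0.0212)⁴/32 = 1.98×10^-8 m⁴.
θ = (T/G)·Σ L_i/J_i = (26.53/16.2×10⁹)·(0.742/1.88×10^-7 + 0.204/1.98×10^-8) = 0.02331 rad.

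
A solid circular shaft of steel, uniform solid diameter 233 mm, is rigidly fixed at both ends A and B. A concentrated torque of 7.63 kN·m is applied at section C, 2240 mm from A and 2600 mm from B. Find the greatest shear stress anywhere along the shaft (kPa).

With uniform GJ and both ends fixed, compatibility θ_AC = θ_CB gives T_A·a = T_B·b, together with T_A + T_B = T₀.
T_A = T₀·b/(a+b) = 7630·2600/4840 = 4099 N·m; T_B = 3531 N·m.
τ in each portion: τ_AC = 1.65×10^6 Pa, τ_CB = 1.42×10^6 Pa; maximum is in AC.
τ_max = T_AC·r/J = 4099·0.117/2.89×10^-4 = 1.650×10^6 Pa.

1650 kPa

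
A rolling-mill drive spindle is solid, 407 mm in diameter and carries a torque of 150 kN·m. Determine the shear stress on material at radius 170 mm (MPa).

9.47 MPa

J = πd⁴/32 = π(0.407)⁴/32 = 2.694×10^-3 m⁴.
Shear stress varies linearly with radius: τ = T·r/J = 150000 × 0.170 / 2.694×10^-3 = 9.466×10^6 Pa.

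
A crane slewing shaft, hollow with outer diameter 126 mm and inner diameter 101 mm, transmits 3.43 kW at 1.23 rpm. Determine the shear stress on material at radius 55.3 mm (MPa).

101 MPa

ω = 2π·1.23/60 = 0.1288 rad/s, so T = P/ω = 3.43×10³ / 0.1288 = 26630 N·m.
J = π(d_o⁴ − d_i⁴)/32 = π(0.126⁴ − 0.101⁴)/32 = 1.453×10^-5 m⁴.
Shear stress varies linearly with radius: τ = T·r/J = 26630 × 0.0553 / 1.453×10^-5 = 1.014×10^8 Pa.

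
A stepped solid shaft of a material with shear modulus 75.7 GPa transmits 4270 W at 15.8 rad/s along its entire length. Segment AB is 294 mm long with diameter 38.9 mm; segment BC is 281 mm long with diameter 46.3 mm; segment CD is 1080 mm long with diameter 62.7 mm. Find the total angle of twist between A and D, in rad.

ω = 15.8 rad/s, so T = P/ω = 4270 / 15.80 = 270.3 N·m.
J_AB = π(0.0389)⁴/32 = 2.25×10^-7 m⁴; J_BC = π(0.0463)⁴/32 = 4.51×10^-7 m⁴; J_CD = π(0.0627)⁴/32 = 1.52×10^-6 m⁴.
θ = (T/G)·Σ L_i/J_i = (270.3/75.7×10⁹)·(0.294/2.25×10^-7 + 0.281/4.51×10^-7 + 1.08/1.52×10^-6) = 9.434×10^-3 rad.

0.00943 rad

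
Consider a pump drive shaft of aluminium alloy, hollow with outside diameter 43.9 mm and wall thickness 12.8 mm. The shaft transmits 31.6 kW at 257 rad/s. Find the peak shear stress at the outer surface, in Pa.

ω = 257 rad/s, so T = P/ω = 31.6×10³ / 257.0 = 123.0 N·m.
J = π(d_o⁴ − d_i⁴)/32 = π(0.0439⁴ − 0.0183⁴)/32 = 3.536×10^-7 m⁴.
τ_max = T·r/J = 123.0 × 0.0220 / 3.536×10^-7 = 7.632×10^6 Pa.

7.63e6 Pa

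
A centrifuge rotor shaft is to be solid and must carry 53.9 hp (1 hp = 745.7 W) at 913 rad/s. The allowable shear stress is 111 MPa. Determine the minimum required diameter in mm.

12.6 mm

ω = 913 rad/s, so T = P/ω = 53.9×745.7 / 913.0 = 44.02 N·m.
For a solid shaft τ_max = 16T/(πd³), so d = (16T/(π τ_allow))^(1/3) = (16·44.02/(π·1.11×10^8))^(1/3) = 0.01264 m.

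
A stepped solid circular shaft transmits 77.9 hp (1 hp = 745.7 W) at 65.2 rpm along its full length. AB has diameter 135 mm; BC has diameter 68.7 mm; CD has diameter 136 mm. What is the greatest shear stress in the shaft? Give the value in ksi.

19.4 ksi

ω = 2π·65.2/60 = 6.828 rad/s, so T = P/ω = 77.9×745.7 / 6.828 = 8508 N·m.
Under the same torque, τ_max = 16T/(πd³) is largest where d is smallest — segment BC (d = 68.7 mm).
τ_max = 16·8508/(π·(0.0687)³) = 1.336×10^8 Pa.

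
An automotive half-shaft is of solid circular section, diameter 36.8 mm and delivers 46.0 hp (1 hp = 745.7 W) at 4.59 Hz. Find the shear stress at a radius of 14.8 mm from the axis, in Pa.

9.78e7 Pa

ω = 2π·4.59 = 28.84 rad/s, so T = P/ω = 46.0×745.7 / 28.84 = 1189 N·m.
J = πd⁴/32 = π(0.0368)⁴/32 = 1.800×10^-7 m⁴.
Shear stress varies linearly with radius: τ = T·r/J = 1189 × 0.0148 / 1.800×10^-7 = 9.777×10^7 Pa.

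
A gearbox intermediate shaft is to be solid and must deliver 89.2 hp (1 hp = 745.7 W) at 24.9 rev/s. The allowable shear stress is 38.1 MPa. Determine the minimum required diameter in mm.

38.4 mm

ω = 2π·24.9 = 156.5 rad/s, so T = P/ω = 89.2×745.7 / 156.5 = 425.2 N·m.
For a solid shaft τ_max = 16T/(πd³), so d = (16T/(π τ_allow))^(1/3) = (16·425.2/(π·3.81×10^7))^(1/3) = 0.03845 m.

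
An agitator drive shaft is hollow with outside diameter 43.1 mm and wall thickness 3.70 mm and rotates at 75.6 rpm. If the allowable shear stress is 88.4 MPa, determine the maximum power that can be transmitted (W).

J = π(d_o⁴ − d_i⁴)/32 = π(0.0431⁴ − 0.0357⁴)/32 = 1.793×10^-7 m⁴.
T_max = τ_allow·J/r = 8.84×10^7 × 1.793×10^-7 / 0.0215 = 735.5 N·m.
ω = 2π·75.6/60 = 7.917 rad/s, so P_max = T_max·ω = 5823 W.

5820 W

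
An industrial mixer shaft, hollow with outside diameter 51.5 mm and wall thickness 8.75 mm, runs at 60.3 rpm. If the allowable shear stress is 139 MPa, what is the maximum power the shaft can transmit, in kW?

19.1 kW

J = π(d_o⁴ − d_i⁴)/32 = π(0.0515⁴ − 0.0340⁴)/32 = 5.594×10^-7 m⁴.
T_max = τ_allow·J/r = 1.39×10^8 × 5.594×10^-7 / 0.0257 = 3020 N·m.
ω = 2π·60.3/60 = 6.315 rad/s, so P_max = T_max·ω = 1.907×10^4 W.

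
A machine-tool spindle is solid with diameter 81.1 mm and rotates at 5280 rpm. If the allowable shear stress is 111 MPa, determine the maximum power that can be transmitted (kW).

J = πd⁴/32 = π(0.0811)⁴/32 = 4.247×10^-6 m⁴.
T_max = τ_allow·J/r = 1.11×10^8 × 4.247×10^-6 / 0.0405 = 11630 N·m.
ω = 2π·5280/60 = 552.9 rad/s, so P_max = T_max·ω = 6.428×10^6 W.

6430 kW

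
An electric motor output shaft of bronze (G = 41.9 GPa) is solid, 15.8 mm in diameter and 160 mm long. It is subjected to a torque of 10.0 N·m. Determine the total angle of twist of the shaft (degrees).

0.358°

J = πd⁴/32 = π(0.0158)⁴/32 = 6.118×10^-9 m⁴.
θ = T·L/(G·J) = 10.00 × 0.160 / (41.9×10⁹ × 6.118×10^-9) = 6.241×10^-3 rad.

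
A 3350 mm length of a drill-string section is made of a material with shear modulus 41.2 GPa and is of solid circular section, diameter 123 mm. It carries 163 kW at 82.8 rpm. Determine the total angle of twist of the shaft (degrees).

3.90°

ω = 2π·82.8/60 = 8.671 rad/s, so T = P/ω = 163×10³ / 8.671 = 18800 N·m.
J = πd⁴/32 = π(0.123)⁴/32 = 2.247×10^-5 m⁴.
θ = T·L/(G·J) = 18800 × 3.35 / (41.2×10⁹ × 2.247×10^-5) = 0.06802 rad.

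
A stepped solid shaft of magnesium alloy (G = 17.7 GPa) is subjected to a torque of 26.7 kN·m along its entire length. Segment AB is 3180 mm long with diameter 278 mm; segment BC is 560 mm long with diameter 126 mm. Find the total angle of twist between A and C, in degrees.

2.42°

J_AB = π(0.278)⁴/32 = 5.86×10^-4 m⁴; J_BC = π(0.126)⁴/32 = 2.47×10^-5 m⁴.
θ = (T/G)·Σ L_i/J_i = (26700/17.7×10⁹)·(3.18/5.86×10^-4 + 0.560/2.47×10^-5) = 0.04232 rad.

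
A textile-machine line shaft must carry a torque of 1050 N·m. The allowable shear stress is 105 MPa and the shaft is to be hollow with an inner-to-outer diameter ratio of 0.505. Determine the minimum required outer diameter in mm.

37.9 mm

For a hollow shaft with d_i/d_o = 0.505: τ_max = 16T/(π d_o³ (1−k⁴)), so d_o = [16T/(π τ_allow (1−k⁴))]^(1/3) = [16·1050/(π·1.05×10^8·0.9350)]^(1/3) = 0.03791 m.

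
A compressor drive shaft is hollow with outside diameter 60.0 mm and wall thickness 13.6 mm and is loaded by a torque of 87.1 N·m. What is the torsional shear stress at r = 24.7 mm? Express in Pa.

1.86e6 Pa

J = π(d_o⁴ − d_i⁴)/32 = π(0.0600⁴ − 0.0328⁴)/32 = 1.159×10^-6 m⁴.
Shear stress varies linearly with radius: τ = T·r/J = 87.10 × 0.0247 / 1.159×10^-6 = 1.857×10^6 Pa.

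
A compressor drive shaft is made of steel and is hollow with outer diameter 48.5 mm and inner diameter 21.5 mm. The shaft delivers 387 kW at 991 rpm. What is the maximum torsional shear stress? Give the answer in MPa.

173 MPa

ω = 2π·991/60 = 103.8 rad/s, so T = P/ω = 387×10³ / 103.8 = 3729 N·m.
J = π(d_o⁴ − d_i⁴)/32 = π(0.0485⁴ − 0.0215⁴)/32 = 5.222×10^-7 m⁴.
τ_max = T·r/J = 3729 × 0.0243 / 5.222×10^-7 = 1.732×10^8 Pa.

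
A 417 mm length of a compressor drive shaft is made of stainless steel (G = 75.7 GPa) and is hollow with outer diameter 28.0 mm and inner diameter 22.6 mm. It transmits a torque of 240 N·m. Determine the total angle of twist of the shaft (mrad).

J = π(d_o⁴ − d_i⁴)/32 = π(0.0280⁴ − 0.0226⁴)/32 = 3.473×10^-8 m⁴.
θ = T·L/(G·J) = 240.0 × 0.417 / (75.7×10⁹ × 3.473×10^-8) = 0.03806 rad.

38.1 mrad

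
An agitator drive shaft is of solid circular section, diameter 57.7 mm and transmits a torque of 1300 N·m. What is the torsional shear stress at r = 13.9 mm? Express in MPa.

J = πd⁴/32 = π(0.0577)⁴/32 = 1.088×10^-6 m⁴.
Shear stress varies linearly with radius: τ = T·r/J = 1300 × 0.0139 / 1.088×10^-6 = 1.661×10^7 Pa.

16.6 MPa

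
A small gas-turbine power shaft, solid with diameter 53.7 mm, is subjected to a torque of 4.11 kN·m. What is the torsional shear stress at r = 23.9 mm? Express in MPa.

J = πd⁴/32 = π(0.0537)⁴/32 = 8.164×10^-7 m⁴.
Shear stress varies linearly with radius: τ = T·r/J = 4110 × 0.0239 / 8.164×10^-7 = 1.203×10^8 Pa.

120 MPa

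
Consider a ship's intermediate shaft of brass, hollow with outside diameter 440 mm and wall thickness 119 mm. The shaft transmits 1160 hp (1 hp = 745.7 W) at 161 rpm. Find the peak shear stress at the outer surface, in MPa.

ω = 2π·161/60 = 16.86 rad/s, so T = P/ω = 1160×745.7 / 16.86 = 51310 N·m.
J = π(d_o⁴ − d_i⁴)/32 = π(0.440⁴ − 0.202⁴)/32 = 3.516×10^-3 m⁴.
τ_max = T·r/J = 51310 × 0.220 / 3.516×10^-3 = 3.210×10^6 Pa.

3.21 MPa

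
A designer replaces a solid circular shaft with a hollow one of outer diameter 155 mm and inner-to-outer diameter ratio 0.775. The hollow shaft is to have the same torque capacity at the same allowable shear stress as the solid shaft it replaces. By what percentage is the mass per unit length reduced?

46.2 %

Equal τ_max and T ⇒ the solid shaft needs d_s³ = d_o³(1−k⁴), so d_s = 155·(1−0.775⁴)^(1/3) = 133.5 mm.
Area ratio A_h/A_s = d_o²(1−k²)/d_s² = (1−k²)/(1−k⁴)^(2/3) = 0.5382.
Mass saving = 1 − 0.5382 = 46.2 %.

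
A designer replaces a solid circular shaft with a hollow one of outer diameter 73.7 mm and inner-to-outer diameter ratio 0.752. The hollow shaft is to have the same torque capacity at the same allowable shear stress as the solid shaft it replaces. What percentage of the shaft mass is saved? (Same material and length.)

43.8 %

Equal τ_max and T ⇒ the solid shaft needs d_s³ = d_o³(1−k⁴), so d_s = 73.7·(1−0.752⁴)^(1/3) = 64.82 mm.
Area ratio A_h/A_s = d_o²(1−k²)/d_s² = (1−k²)/(1−k⁴)^(2/3) = 0.5618.
Mass saving = 1 − 0.5618 = 43.8 %.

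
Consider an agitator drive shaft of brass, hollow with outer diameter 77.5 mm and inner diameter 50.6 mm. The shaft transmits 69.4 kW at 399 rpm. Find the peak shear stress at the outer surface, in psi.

3220 psi

ω = 2π·399/60 = 41.78 rad/s, so T = P/ω = 69.4×10³ / 41.78 = 1661 N·m.
J = π(d_o⁴ − d_i⁴)/32 = π(0.0775⁴ − 0.0506⁴)/32 = 2.898×10^-6 m⁴.
τ_max = T·r/J = 1661 × 0.0387 / 2.898×10^-6 = 2.221×10^7 Pa.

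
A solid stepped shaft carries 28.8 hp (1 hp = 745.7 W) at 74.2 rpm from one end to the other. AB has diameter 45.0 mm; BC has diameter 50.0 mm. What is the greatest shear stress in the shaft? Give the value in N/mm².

154 N/mm²

ω = 2π·74.2/60 = 7.770 rad/s, so T = P/ω = 28.8×745.7 / 7.770 = 2764 N·m.
Under the same torque, τ_max = 16T/(πd³) is largest where d is smallest — segment AB (d = 45.0 mm).
τ_max = 16·2764/(π·(0.0450)³) = 1.545×10^8 Pa.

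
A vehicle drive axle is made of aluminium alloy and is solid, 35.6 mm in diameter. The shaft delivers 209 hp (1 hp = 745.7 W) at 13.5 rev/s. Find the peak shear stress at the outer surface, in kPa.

207000 kPa

ω = 2π·13.5 = 84.82 rad/s, so T = P/ω = 209×745.7 / 84.82 = 1837 N·m.
J = πd⁴/32 = π(0.0356)⁴/32 = 1.577×10^-7 m⁴.
τ_max = T·r/J = 1837 × 0.0178 / 1.577×10^-7 = 2.074×10^8 Pa.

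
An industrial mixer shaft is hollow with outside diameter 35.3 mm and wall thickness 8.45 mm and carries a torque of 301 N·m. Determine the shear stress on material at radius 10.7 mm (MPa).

J = π(d_o⁴ − d_i⁴)/32 = π(0.0353⁴ − 0.0184⁴)/32 = 1.412×10^-7 m⁴.
Shear stress varies linearly with radius: τ = T·r/J = 301.0 × 0.0107 / 1.412×10^-7 = 2.281×10^7 Pa.

22.8 MPa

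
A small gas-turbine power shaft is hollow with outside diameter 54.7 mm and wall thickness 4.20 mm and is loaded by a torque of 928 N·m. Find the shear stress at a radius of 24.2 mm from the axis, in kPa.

52500 kPa

J = π(d_o⁴ − d_i⁴)/32 = π(0.0547⁴ − 0.0463⁴)/32 = 4.278×10^-7 m⁴.
Shear stress varies linearly with radius: τ = T·r/J = 928.0 × 0.0242 / 4.278×10^-7 = 5.250×10^7 Pa.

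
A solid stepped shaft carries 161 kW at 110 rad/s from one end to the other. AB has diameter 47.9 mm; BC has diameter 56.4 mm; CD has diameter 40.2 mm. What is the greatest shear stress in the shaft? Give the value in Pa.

ω = 110 rad/s, so T = P/ω = 161×10³ / 110.0 = 1464 N·m.
Under the same torque, τ_max = 16T/(πd³) is largest where d is smallest — segment CD (d = 40.2 mm).
τ_max = 16·1464/(π·(0.0402)³) = 1.147×10^8 Pa.

1.15e8 Pa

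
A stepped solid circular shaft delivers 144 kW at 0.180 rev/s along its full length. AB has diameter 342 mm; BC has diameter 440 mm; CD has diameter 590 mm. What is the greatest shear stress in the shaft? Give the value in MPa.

ω = 2π·0.180 = 1.131 rad/s, so T = P/ω = 144×10³ / 1.131 = 127300 N·m.
Under the same torque, τ_max = 16T/(πd³) is largest where d is smallest — segment AB (d = 342 mm).
τ_max = 16·127300/(π·(0.342)³) = 1.621×10^7 Pa.

16.2 MPa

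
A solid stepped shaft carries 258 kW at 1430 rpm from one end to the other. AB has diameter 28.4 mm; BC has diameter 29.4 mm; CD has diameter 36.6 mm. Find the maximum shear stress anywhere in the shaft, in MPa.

ω = 2π·1430/60 = 149.7 rad/s, so T = P/ω = 258×10³ / 149.7 = 1723 N·m.
Under the same torque, τ_max = 16T/(πd³) is largest where d is smallest — segment AB (d = 28.4 mm).
τ_max = 16·1723/(π·(0.0284)³) = 3.831×10^8 Pa.

383 MPa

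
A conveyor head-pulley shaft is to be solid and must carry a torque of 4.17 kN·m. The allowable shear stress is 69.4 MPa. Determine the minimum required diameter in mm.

67.4 mm

For a solid shaft τ_max = 16T/(πd³), so d = (16T/(π τ_allow))^(1/3) = (16·4170/(π·6.94×10^7))^(1/3) = 0.06739 m.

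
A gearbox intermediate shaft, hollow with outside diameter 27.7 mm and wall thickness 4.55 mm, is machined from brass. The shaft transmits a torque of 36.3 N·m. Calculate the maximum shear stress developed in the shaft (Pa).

J = π(d_o⁴ − d_i⁴)/32 = π(0.0277⁴ − 0.0186⁴)/32 = 4.605×10^-8 m⁴.
τ_max = T·r/J = 36.30 × 0.0138 / 4.605×10^-8 = 1.092×10^7 Pa.

1.09e7 Pa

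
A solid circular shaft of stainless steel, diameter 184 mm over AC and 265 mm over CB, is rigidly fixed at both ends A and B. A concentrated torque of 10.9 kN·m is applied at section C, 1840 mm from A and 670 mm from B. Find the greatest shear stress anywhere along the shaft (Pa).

2.75e6 Pa

Compatibility: T_A·a/J_AC = T_B·b/J_CB with T_A + T_B = T₀.
J_AC = 1.13×10^-4 m⁴, J_CB = 4.84×10^-4 m⁴, so T_A = T₀·(J_AC/a)/((J_AC/a)+(J_CB/b)) = 850.5 N·m, T_B = 10050 N·m.
τ in each portion: τ_AC = 6.95×10^5 Pa, τ_CB = 2.75×10^6 Pa; maximum is in CB.
τ_max = T_CB·r/J = 10050·0.133/4.84×10^-4 = 2.750×10^6 Pa.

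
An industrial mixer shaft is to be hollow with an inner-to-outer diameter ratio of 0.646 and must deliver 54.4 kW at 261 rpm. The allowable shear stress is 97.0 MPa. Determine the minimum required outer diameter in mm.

ω = 2π·261/60 = 27.33 rad/s, so T = P/ω = 54.4×10³ / 27.33 = 1990 N·m.
For a hollow shaft with d_i/d_o = 0.646: τ_max = 16T/(π d_o³ (1−k⁴)), so d_o = [16T/(π τ_allow (1−k⁴))]^(1/3) = [16·1990/(π·9.70×10^7·0.8258)]^(1/3) = 0.05020 m.

50.2 mm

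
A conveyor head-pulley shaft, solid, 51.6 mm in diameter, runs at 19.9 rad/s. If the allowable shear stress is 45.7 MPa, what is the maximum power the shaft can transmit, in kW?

24.5 kW

J = πd⁴/32 = π(0.0516)⁴/32 = 6.960×10^-7 m⁴.
T_max = τ_allow·J/r = 4.57×10^7 × 6.960×10^-7 / 0.0258 = 1233 N·m.
ω = 19.9 rad/s, so P_max = T_max·ω = 2.453×10^4 W.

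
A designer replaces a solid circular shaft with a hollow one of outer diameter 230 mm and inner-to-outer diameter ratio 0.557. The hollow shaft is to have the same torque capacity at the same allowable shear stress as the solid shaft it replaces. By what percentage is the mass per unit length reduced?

26.2 %

Equal τ_max and T ⇒ the solid shaft needs d_s³ = d_o³(1−k⁴), so d_s = 230·(1−0.557⁴)^(1/3) = 222.4 mm.
Area ratio A_h/A_s = d_o²(1−k²)/d_s² = (1−k²)/(1−k⁴)^(2/3) = 0.7379.
Mass saving = 1 − 0.7379 = 26.2 %.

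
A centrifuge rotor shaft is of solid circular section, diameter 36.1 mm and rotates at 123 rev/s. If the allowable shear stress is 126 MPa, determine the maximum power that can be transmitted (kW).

900 kW

J = πd⁴/32 = π(0.0361)⁴/32 = 1.667×10^-7 m⁴.
T_max = τ_allow·J/r = 1.26×10^8 × 1.667×10^-7 / 0.0181 = 1164 N·m.
ω = 2π·123 = 772.8 rad/s, so P_max = T_max·ω = 8.995×10^5 W.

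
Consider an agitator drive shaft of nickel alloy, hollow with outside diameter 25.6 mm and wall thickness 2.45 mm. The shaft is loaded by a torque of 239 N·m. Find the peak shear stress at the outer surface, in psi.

18400 psi

J = π(d_o⁴ − d_i⁴)/32 = π(0.0256⁴ − 0.0207⁴)/32 = 2.414×10^-8 m⁴.
τ_max = T·r/J = 239.0 × 0.0128 / 2.414×10^-8 = 1.267×10^8 Pa.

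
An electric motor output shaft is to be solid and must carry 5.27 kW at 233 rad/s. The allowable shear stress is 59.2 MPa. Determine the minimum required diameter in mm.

ω = 233 rad/s, so T = P/ω = 5.27×10³ / 233.0 = 22.62 N·m.
For a solid shaft τ_max = 16T/(πd³), so d = (16T/(π τ_allow))^(1/3) = (16·22.62/(π·5.92×10^7))^(1/3) = 0.01248 m.

12.5 mm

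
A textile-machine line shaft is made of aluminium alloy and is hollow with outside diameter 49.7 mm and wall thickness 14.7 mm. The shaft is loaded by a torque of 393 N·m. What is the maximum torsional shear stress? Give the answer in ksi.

J = π(d_o⁴ − d_i⁴)/32 = π(0.0497⁴ − 0.0203⁴)/32 = 5.823×10^-7 m⁴.
τ_max = T·r/J = 393.0 × 0.0249 / 5.823×10^-7 = 1.677×10^7 Pa.

2.43 ksi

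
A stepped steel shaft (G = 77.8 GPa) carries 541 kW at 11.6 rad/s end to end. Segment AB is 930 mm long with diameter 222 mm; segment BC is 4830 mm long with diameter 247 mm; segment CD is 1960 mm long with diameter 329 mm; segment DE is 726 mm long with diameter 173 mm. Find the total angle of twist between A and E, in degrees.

ω = 11.6 rad/s, so T = P/ω = 541×10³ / 11.60 = 46640 N·m.
J_AB = π(0.222)⁴/32 = 2.38×10^-4 m⁴; J_BC = π(0.247)⁴/32 = 3.65×10^-4 m⁴; J_CD = π(0.329)⁴/32 = 1.15×10^-3 m⁴; J_DE = π(0.173)⁴/32 = 8.79×10^-5 m⁴.
θ = (T/G)·Σ L_i/J_i = (46640/77.8×10⁹)·(0.930/2.38×10^-4 + 4.83/3.65×10^-4 + 1.96/1.15×10^-3 + 0.726/8.79×10^-5) = 0.01623 rad.

0.930°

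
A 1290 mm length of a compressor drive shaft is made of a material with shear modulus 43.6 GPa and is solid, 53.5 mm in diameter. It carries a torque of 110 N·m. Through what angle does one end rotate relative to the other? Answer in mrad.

4.05 mrad

J = πd⁴/32 = π(0.0535)⁴/32 = 8.043×10^-7 m⁴.
θ = T·L/(G·J) = 110.0 × 1.29 / (43.6×10⁹ × 8.043×10^-7) = 4.047×10^-3 rad.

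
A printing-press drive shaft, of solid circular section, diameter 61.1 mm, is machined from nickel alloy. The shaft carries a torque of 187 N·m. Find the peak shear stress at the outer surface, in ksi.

J = πd⁴/32 = π(0.0611)⁴/32 = 1.368×10^-6 m⁴.
τ_max = T·r/J = 187.0 × 0.0306 / 1.368×10^-6 = 4.175×10^6 Pa.

0.606 ksi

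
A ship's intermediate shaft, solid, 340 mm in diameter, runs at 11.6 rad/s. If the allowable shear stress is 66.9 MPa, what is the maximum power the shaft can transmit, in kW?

5990 kW

J = πd⁴/32 = π(0.340)⁴/32 = 1.312×10^-3 m⁴.
T_max = τ_allow·J/r = 6.69×10^7 × 1.312×10^-3 / 0.170 = 516300 N·m.
ω = 11.6 rad/s, so P_max = T_max·ω = 5.989×10^6 W.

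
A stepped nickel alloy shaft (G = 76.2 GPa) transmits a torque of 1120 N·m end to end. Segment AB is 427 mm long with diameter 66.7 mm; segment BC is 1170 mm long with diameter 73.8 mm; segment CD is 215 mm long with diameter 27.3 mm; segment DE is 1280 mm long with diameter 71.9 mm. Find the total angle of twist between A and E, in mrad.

J_AB = π(0.0667)⁴/32 = 1.94×10^-6 m⁴; J_BC = π(0.0738)⁴/32 = 2.91×10^-6 m⁴; J_CD = π(0.0273)⁴/32 = 5.45×10^-8 m⁴; J_DE = π(0.0719)⁴/32 = 2.62×10^-6 m⁴.
θ = (T/G)·Σ L_i/J_i = (1120/76.2×10⁹)·(0.427/1.94×10^-6 + 1.17/2.91×10^-6 + 0.215/5.45×10^-8 + 1.28/2.62×10^-6) = 0.07426 rad.

74.3 mrad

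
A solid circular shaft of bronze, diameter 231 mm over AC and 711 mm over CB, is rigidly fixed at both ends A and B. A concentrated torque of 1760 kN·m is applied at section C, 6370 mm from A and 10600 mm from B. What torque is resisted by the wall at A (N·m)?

32000 N·m

Compatibility: T_A·a/J_AC = T_B·b/J_CB with T_A + T_B = T₀.
J_AC = 2.80×10^-4 m⁴, J_CB = 0.0251 m⁴, so T_A = T₀·(J_AC/a)/((J_AC/a)+(J_CB/b)) = 32040 N·m, T_B = 1.728e6 N·m.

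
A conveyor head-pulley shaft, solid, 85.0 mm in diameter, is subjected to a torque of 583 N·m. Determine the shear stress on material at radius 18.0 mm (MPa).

2.05 MPa

J = πd⁴/32 = π(0.0850)⁴/32 = 5.125×10^-6 m⁴.
Shear stress varies linearly with radius: τ = T·r/J = 583.0 × 0.0180 / 5.125×10^-6 = 2.048×10^6 Pa.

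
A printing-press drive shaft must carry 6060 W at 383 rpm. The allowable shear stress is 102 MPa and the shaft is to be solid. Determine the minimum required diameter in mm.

ω = 2π·383/60 = 40.11 rad/s, so T = P/ω = 6060 / 40.11 = 151.1 N·m.
For a solid shaft τ_max = 16T/(πd³), so d = (16T/(π τ_allow))^(1/3) = (16·151.1/(π·1.02×10^8))^(1/3) = 0.01961 m.

19.6 mm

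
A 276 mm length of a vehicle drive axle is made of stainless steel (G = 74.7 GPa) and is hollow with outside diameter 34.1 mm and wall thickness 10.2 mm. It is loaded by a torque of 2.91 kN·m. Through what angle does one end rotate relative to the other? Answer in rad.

0.0832 rad

J = π(d_o⁴ − d_i⁴)/32 = π(0.0341⁴ − 0.0137⁴)/32 = 1.293×10^-7 m⁴.
θ = T·L/(G·J) = 2910 × 0.276 / (74.7×10⁹ × 1.293×10^-7) = 0.08316 rad.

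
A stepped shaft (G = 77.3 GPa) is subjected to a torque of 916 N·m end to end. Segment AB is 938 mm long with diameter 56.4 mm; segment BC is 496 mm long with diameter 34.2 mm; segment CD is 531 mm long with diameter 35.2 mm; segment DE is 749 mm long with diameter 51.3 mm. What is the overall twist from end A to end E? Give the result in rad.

J_AB = π(0.0564)⁴/32 = 9.93×10^-7 m⁴; J_BC = π(0.0342)⁴/32 = 1.34×10^-7 m⁴; J_CD = π(0.0352)⁴/32 = 1.51×10^-7 m⁴; J_DE = π(0.0513)⁴/32 = 6.80×10^-7 m⁴.
θ = (T/G)·Σ L_i/J_i = (916.0/77.3×10⁹)·(0.938/9.93×10^-7 + 0.496/1.34×10^-7 + 0.531/1.51×10^-7 + 0.749/6.80×10^-7) = 0.1098 rad.

0.110 rad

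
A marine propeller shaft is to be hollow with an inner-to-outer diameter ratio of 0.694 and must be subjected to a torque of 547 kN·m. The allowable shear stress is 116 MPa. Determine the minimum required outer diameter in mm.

315 mm

For a hollow shaft with d_i/d_o = 0.694: τ_max = 16T/(π d_o³ (1−k⁴)), so d_o = [16T/(π τ_allow (1−k⁴))]^(1/3) = [16·547000/(π·1.16×10^8·0.7680)]^(1/3) = 0.3150 m.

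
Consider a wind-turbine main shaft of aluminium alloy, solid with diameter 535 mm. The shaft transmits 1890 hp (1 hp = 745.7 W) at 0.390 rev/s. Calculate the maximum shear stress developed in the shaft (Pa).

ω = 2π·0.390 = 2.450 rad/s, so T = P/ω = 1890×745.7 / 2.450 = 575200 N·m.
J = πd⁴/32 = π(0.535)⁴/32 = 8.043×10^-3 m⁴.
τ_max = T·r/J = 575200 × 0.268 / 8.043×10^-3 = 1.913×10^7 Pa.

1.91e7 Pa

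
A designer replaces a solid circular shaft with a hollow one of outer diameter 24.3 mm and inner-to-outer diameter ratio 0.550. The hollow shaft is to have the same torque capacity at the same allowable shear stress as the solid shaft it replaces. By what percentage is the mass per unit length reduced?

25.6 %

Equal τ_max and T ⇒ the solid shaft needs d_s³ = d_o³(1−k⁴), so d_s = 24.3·(1−0.550⁴)^(1/3) = 23.53 mm.
Area ratio A_h/A_s = d_o²(1−k²)/d_s² = (1−k²)/(1−k⁴)^(2/3) = 0.7436.
Mass saving = 1 − 0.7436 = 25.6 %.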